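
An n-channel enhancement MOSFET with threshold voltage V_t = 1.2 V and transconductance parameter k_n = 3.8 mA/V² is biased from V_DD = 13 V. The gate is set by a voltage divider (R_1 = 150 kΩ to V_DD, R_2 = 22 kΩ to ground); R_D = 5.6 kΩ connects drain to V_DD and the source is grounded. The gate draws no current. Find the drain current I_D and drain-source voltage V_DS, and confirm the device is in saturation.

I_D ≈ 0.41 mA, V_DS ≈ 11 V

V_G = V_DD·R_2/(R_1+R_2) = 13×22/172 = 1.66 V. With the source grounded, V_GS = V_G = 1.66 V.
Assume saturation: I_D = (k_n/2)(V_GS − V_t)² = (3.8/2)×(1.66 − 1.2)² = 1.9×0.463² = 0.407 mA.
V_DS = V_DD − I_D·R_D = 13 − 0.407×5.6 = 10.7 V.
Saturation requires V_DS ≥ V_GS − V_t = 0.463 V; 10.7 ≥ 0.463 ✓.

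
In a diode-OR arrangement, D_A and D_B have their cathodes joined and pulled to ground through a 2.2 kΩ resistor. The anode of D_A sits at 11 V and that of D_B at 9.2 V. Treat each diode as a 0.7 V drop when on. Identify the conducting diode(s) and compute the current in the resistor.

Only D_A conducts; I_R ≈ 4.7 mA

Assume both conduct. Then node N would need to be at both 11−0.7 = 10.3 V and 9.2−0.7 = 8.5 V, which is impossible.
Assume only D_A conducts: V_N = 11 − 0.7 = 10.3 V, so I_R = 10.3/2.2 = 4.68 mA.
Check D_B: its anode-to-cathode voltage is 9.2 − 10.3 = -1.1 V < 0.7 V, so it is off. The assumption is consistent.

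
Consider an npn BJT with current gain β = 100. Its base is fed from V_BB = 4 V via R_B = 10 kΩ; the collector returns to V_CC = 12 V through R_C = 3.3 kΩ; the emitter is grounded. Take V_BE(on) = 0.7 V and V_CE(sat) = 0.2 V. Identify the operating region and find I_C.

Assume active: I_B = (4 − 0.7)/10 = 0.33 mA, giving I_C = β·I_B = 33 mA.
But then V_CE = 12 − 33×3.3 = -96.9 V < V_CE(sat) = 0.2 V — impossible in the active region.
So the transistor is saturated. With V_CE = 0.2 V, I_C = (V_CC − 0.2)/R_C = 11.8/3.3 = 3.58 mA.
Check: β·I_B = 33 mA > I_C = 3.58 mA, confirming saturation.

saturation; I_C ≈ 3.6 mA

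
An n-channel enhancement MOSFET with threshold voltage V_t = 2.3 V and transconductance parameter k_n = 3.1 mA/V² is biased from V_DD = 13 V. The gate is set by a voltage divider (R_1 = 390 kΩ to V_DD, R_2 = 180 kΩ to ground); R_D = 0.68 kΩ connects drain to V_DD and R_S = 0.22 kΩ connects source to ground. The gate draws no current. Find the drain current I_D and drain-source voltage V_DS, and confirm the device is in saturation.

I_D ≈ 2.5 mA, V_DS ≈ 11 V

V_G = V_DD·R_2/(R_1+R_2) = 13×180/570 = 4.11 V.
Assume saturation: I_D = (k_n/2)(V_GS − V_t)² with V_GS = V_G − I_D·R_S = 4.11 − 0.22·I_D.
Substituting gives 0.075·I_D² − 2.23·I_D + 5.05 = 0, with roots I_D = 2.47 or 27.3 mA.
The root I_D = 27.3 mA gives V_GS = -1.89 V ≤ V_t, so take I_D = 2.47 mA.
Then V_GS = 3.56 V and V_DS = V_DD − I_D(R_D+R_S) = 13 − 2.47×0.9 = 10.8 V.
Saturation requires V_DS ≥ V_GS − V_t = 1.26 V; 10.8 ≥ 1.26 ✓.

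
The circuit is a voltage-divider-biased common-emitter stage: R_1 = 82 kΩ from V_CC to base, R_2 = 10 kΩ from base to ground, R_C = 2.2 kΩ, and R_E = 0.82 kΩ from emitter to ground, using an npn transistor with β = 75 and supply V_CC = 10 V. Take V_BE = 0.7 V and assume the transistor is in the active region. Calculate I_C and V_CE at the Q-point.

Thevenize the base divider: V_Th = V_CC·R_2/(R_1+R_2) = 10×10/92 = 1.09 V, R_Th = R_1‖R_2 = 8.91 kΩ.
Base-emitter loop: V_Th = I_B·R_Th + V_BE + (β+1)I_B·R_E, so I_B = (1.09 − 0.7) / (8.91 + 76×0.82) = 0.00543 mA.
I_C = β·I_B = 75×0.00543 = 0.407 mA, and I_E = (β+1)I_B = 0.413 mA.
V_CE = V_CC − I_C·R_C − I_E·R_E = 10 − 0.407×2.2 − 0.413×0.82 = 8.77 V.
V_CE = 8.77 V > 0.2 V confirms active-region operation.

I_C ≈ 0.41 mA, V_CE ≈ 8.8 V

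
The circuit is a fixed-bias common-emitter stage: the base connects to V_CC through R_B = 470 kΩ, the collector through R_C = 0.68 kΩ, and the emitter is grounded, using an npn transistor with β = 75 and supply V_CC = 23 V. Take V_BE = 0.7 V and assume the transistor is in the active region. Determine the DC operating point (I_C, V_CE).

Base loop: V_CC = I_B·R_B + V_BE, so I_B = (23 − 0.7)/470 kΩ = 0.0474 mA.
In the active region I_C = β·I_B = 75 × 0.0474 = 3.56 mA.
Collector loop: V_CE = V_CC − I_C·R_C = 23 − 3.56×0.68 = 20.6 V.
Since V_CE = 20.6 V > V_CE(sat) ≈ 0.2 V, the transistor is in the active region as assumed.

I_C ≈ 3.6 mA, V_CE ≈ 21 V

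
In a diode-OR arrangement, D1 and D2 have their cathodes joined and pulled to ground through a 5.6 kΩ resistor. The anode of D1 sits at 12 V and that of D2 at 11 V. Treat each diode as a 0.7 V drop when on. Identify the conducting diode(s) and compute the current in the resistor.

Only D1 conducts; I_R ≈ 2 mA

Assume both conduct. Then node N would need to be at both 12−0.7 = 11.3 V and 11−0.7 = 10.3 V, which is impossible.
Assume only D1 conducts: V_N = 12 − 0.7 = 11.3 V, so I_R = 11.3/5.6 = 2.02 mA.
Check D2: its anode-to-cathode voltage is 11 − 11.3 = -0.3 V < 0.7 V, so it is off. The assumption is consistent.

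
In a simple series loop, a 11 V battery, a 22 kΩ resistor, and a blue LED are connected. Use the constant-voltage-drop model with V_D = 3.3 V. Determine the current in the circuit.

I ≈ 0.35 mA

KVL around the loop: 11 = V_D + I·R = 3.3 + I × 22 kΩ.
So I = (11 − 3.3) / 22 kΩ = 7.7 / 22 = 0.35 mA.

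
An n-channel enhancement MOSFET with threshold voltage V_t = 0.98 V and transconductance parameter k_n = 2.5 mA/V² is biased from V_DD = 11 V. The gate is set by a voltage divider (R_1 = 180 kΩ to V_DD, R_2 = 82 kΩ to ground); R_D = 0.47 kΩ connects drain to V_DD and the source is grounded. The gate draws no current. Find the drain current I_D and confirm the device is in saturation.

I_D ≈ 7.6 mA

V_G = V_DD·R_2/(R_1+R_2) = 11×82/262 = 3.44 V. With the source grounded, V_GS = V_G = 3.44 V.
Assume saturation: I_D = (k_n/2)(V_GS − V_t)² = (2.5/2)×(3.44 − 0.98)² = 1.25×2.46² = 7.58 mA.
V_DS = V_DD − I_D·R_D = 11 − 7.58×0.47 = 7.44 V.
Saturation requires V_DS ≥ V_GS − V_t = 2.46 V; 7.44 ≥ 2.46 ✓.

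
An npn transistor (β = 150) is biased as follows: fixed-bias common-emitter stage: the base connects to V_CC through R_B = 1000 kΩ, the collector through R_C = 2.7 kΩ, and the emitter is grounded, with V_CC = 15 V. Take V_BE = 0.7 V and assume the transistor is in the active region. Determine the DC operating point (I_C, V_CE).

Base loop: V_CC = I_B·R_B + V_BE, so I_B = (15 − 0.7)/1000 kΩ = 0.0143 mA.
In the active region I_C = β·I_B = 150 × 0.0143 = 2.15 mA.
Collector loop: V_CE = V_CC − I_C·R_C = 15 − 2.15×2.7 = 9.21 V.
Since V_CE = 9.21 V > V_CE(sat) ≈ 0.2 V, the transistor is in the active region as assumed.

I_C ≈ 2.1 mA, V_CE ≈ 9.2 V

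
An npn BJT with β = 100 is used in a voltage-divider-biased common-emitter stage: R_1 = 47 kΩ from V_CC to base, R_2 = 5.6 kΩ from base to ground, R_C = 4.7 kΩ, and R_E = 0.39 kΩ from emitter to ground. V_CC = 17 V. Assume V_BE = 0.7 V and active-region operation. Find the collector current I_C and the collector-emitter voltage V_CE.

I_C ≈ 2.5 mA, V_CE ≈ 4.3 V

Thevenize the base divider: V_Th = V_CC·R_2/(R_1+R_2) = 17×5.6/52.6 = 1.81 V, R_Th = R_1‖R_2 = 5 kΩ.
Base-emitter loop: V_Th = I_B·R_Th + V_BE + (β+1)I_B·R_E, so I_B = (1.81 − 0.7) / (5 + 101×0.39) = 0.025 mA.
I_C = β·I_B = 100×0.025 = 2.5 mA, and I_E = (β+1)I_B = 2.53 mA.
V_CE = V_CC − I_C·R_C − I_E·R_E = 17 − 2.5×4.7 − 2.53×0.39 = 4.26 V.
V_CE = 4.26 V > 0.2 V confirms active-region operation.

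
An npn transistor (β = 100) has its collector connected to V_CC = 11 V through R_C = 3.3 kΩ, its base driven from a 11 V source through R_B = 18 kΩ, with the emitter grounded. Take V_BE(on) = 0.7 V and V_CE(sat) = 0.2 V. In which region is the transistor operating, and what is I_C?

Assume active: I_B = (11 − 0.7)/18 = 0.572 mA, giving I_C = β·I_B = 57.2 mA.
But then V_CE = 11 − 57.2×3.3 = -178 V < V_CE(sat) = 0.2 V — impossible in the active region.
So the transistor is saturated. With V_CE = 0.2 V, I_C = (V_CC − 0.2)/R_C = 10.8/3.3 = 3.27 mA.
Check: β·I_B = 57.2 mA > I_C = 3.27 mA, confirming saturation.

saturation; I_C ≈ 3.3 mA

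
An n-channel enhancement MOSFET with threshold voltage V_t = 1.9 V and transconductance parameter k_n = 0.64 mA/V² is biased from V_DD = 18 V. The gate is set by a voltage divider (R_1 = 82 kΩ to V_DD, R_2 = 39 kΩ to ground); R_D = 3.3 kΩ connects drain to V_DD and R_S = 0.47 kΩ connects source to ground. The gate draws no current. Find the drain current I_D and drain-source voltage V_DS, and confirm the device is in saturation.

I_D ≈ 2.4 mA, V_DS ≈ 8.8 V

V_G = V_DD·R_2/(R_1+R_2) = 18×39/121 = 5.8 V.
Assume saturation: I_D = (k_n/2)(V_GS − V_t)² with V_GS = V_G − I_D·R_S = 5.8 − 0.47·I_D.
Substituting gives 0.0707·I_D² − 2.17·I_D + 4.87 = 0, with roots I_D = 2.43 or 28.3 mA.
The root I_D = 28.3 mA gives V_GS = -7.51 V ≤ V_t, so take I_D = 2.43 mA.
Then V_GS = 4.66 V and V_DS = V_DD − I_D(R_D+R_S) = 18 − 2.43×3.77 = 8.82 V.
Saturation requires V_DS ≥ V_GS − V_t = 2.76 V; 8.82 ≥ 2.76 ✓.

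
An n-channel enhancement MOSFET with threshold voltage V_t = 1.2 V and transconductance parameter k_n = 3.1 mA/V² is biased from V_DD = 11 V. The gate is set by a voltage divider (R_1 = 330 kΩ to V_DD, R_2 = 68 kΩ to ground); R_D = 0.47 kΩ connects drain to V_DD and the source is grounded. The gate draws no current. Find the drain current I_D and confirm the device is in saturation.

I_D ≈ 0.72 mA

V_G = V_DD·R_2/(R_1+R_2) = 11×68/398 = 1.88 V. With the source grounded, V_GS = V_G = 1.88 V.
Assume saturation: I_D = (k_n/2)(V_GS − V_t)² = (3.1/2)×(1.88 − 1.2)² = 1.55×0.679² = 0.715 mA.
V_DS = V_DD − I_D·R_D = 11 − 0.715×0.47 = 10.7 V.
Saturation requires V_DS ≥ V_GS − V_t = 0.679 V; 10.7 ≥ 0.679 ✓.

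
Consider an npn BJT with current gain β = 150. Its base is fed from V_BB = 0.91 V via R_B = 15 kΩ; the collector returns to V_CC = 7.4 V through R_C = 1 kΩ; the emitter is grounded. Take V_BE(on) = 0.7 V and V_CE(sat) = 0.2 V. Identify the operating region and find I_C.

Assume active. Base-emitter loop: I_B = (V_BB − V_BE)/R_B = (0.91 − 0.7)/15 = 0.014 mA.
I_C = β·I_B = 150×0.014 = 2.1 mA.
V_CE = V_CC − I_C·R_C = 7.4 − 2.1×1 = 5.3 V > V_CE(sat), so the active-region assumption holds.

active; I_C ≈ 2.1 mA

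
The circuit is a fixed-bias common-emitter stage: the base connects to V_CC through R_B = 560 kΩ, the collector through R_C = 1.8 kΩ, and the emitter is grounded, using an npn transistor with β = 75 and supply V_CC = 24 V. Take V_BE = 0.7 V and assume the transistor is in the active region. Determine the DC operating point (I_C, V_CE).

I_C ≈ 3.1 mA, V_CE ≈ 18 V

Base loop: V_CC = I_B·R_B + V_BE, so I_B = (24 − 0.7)/560 kΩ = 0.0416 mA.
In the active region I_C = β·I_B = 75 × 0.0416 = 3.12 mA.
Collector loop: V_CE = V_CC − I_C·R_C = 24 − 3.12×1.8 = 18.4 V.
Since V_CE = 18.4 V > V_CE(sat) ≈ 0.2 V, the transistor is in the active region as assumed.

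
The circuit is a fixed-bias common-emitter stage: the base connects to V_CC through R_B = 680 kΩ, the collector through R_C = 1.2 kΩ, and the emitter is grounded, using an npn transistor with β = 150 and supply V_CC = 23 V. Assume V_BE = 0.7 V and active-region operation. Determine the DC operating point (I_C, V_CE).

Base loop: V_CC = I_B·R_B + V_BE, so I_B = (23 − 0.7)/680 kΩ = 0.0328 mA.
In the active region I_C = β·I_B = 150 × 0.0328 = 4.92 mA.
Collector loop: V_CE = V_CC − I_C·R_C = 23 − 4.92×1.2 = 17.1 V.
Since V_CE = 17.1 V > V_CE(sat) ≈ 0.2 V, the transistor is in the active region as assumed.

I_C ≈ 4.9 mA, V_CE ≈ 17 V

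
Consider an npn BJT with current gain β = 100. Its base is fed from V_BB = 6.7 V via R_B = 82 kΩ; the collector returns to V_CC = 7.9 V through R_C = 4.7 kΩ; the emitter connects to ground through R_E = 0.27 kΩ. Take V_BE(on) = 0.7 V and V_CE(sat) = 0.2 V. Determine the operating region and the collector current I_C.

saturation; I_C ≈ 1.5 mA

Assume active: I_B = (6.7 − 0.7)/(82 + 101×0.27) = 0.0549 mA, I_C = β·I_B = 5.49 mA.
Then V_CE = 7.9 − 5.49×4.7 − 5.55×0.27 = -19.4 V < 0.2 V — the active assumption fails.
Re-solve with V_CE = 0.2 V. KCL at the emitter: V_E/R_E = (V_BB−0.7−V_E)/R_B + (V_CC−0.2−V_E)/R_C, giving V_E = 0.436 V.
I_C = (V_CC − 0.2 − V_E)/R_C = (7.7 − 0.436)/4.7 = 1.55 mA.
Check: I_B = (6 − 0.436)/82 = 0.0679 mA, and β·I_B = 6.79 mA > I_C, confirming saturation.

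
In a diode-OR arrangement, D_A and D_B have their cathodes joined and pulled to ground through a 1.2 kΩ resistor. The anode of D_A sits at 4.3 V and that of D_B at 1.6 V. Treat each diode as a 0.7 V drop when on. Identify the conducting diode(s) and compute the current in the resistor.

Assume both conduct. Then node N would need to be at both 4.3−0.7 = 3.6 V and 1.6−0.7 = 0.9 V, which is impossible.
Assume only D_A conducts: V_N = 4.3 − 0.7 = 3.6 V, so I_R = 3.6/1.2 = 3 mA.
Check D_B: its anode-to-cathode voltage is 1.6 − 3.6 = -2 V < 0.7 V, so it is off. The assumption is consistent.

Only D_A conducts; I_R ≈ 3 mA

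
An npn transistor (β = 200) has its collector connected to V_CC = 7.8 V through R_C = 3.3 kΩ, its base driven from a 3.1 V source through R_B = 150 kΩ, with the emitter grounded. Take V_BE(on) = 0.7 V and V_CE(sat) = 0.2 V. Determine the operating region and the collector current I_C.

Assume active: I_B = (3.1 − 0.7)/150 = 0.016 mA, giving I_C = β·I_B = 3.2 mA.
But then V_CE = 7.8 − 3.2×3.3 = -2.76 V < V_CE(sat) = 0.2 V — impossible in the active region.
So the transistor is saturated. With V_CE = 0.2 V, I_C = (V_CC − 0.2)/R_C = 7.6/3.3 = 2.3 mA.
Check: β·I_B = 3.2 mA > I_C = 2.3 mA, confirming saturation.

saturation; I_C ≈ 2.3 mA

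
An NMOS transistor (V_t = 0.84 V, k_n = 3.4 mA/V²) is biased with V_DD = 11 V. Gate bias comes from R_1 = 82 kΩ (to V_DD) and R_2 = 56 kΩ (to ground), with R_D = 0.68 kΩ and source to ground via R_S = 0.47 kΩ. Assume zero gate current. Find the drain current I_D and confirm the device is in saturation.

I_D ≈ 4.3 mA

V_G = V_DD·R_2/(R_1+R_2) = 11×56/138 = 4.46 V.
Assume saturation: I_D = (k_n/2)(V_GS − V_t)² with V_GS = V_G − I_D·R_S = 4.46 − 0.47·I_D.
Substituting gives 0.376·I_D² − 6.79·I_D + 22.3 = 0, with roots I_D = 4.32 or 13.8 mA.
The root I_D = 13.8 mA gives V_GS = -2.01 V ≤ V_t, so take I_D = 4.32 mA.
Then V_GS = 2.43 V and V_DS = V_DD − I_D(R_D+R_S) = 11 − 4.32×1.15 = 6.03 V.
Saturation requires V_DS ≥ V_GS − V_t = 1.59 V; 6.03 ≥ 1.59 ✓.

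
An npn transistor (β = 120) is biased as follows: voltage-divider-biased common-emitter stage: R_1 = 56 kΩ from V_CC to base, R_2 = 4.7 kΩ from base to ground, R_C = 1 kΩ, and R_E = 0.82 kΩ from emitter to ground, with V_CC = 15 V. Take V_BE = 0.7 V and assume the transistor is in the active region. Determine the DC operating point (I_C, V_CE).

Thevenize the base divider: V_Th = V_CC·R_2/(R_1+R_2) = 15×4.7/60.7 = 1.16 V, R_Th = R_1‖R_2 = 4.34 kΩ.
Base-emitter loop: V_Th = I_B·R_Th + V_BE + (β+1)I_B·R_E, so I_B = (1.16 − 0.7) / (4.34 + 121×0.82) = 0.00446 mA.
I_C = β·I_B = 120×0.00446 = 0.535 mA, and I_E = (β+1)I_B = 0.539 mA.
V_CE = V_CC − I_C·R_C − I_E·R_E = 15 − 0.535×1 − 0.539×0.82 = 14 V.
V_CE = 14 V > 0.2 V confirms active-region operation.

I_C ≈ 0.53 mA, V_CE ≈ 14 V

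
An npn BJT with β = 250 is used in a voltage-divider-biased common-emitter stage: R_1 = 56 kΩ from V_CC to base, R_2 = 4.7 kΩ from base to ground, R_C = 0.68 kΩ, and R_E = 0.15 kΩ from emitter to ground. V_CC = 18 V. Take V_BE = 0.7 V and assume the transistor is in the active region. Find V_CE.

Thevenize the base divider: V_Th = V_CC·R_2/(R_1+R_2) = 18×4.7/60.7 = 1.39 V, R_Th = R_1‖R_2 = 4.34 kΩ.
Base-emitter loop: V_Th = I_B·R_Th + V_BE + (β+1)I_B·R_E, so I_B = (1.39 − 0.7) / (4.34 + 251×0.15) = 0.0165 mA.
I_C = β·I_B = 250×0.0165 = 4.13 mA, and I_E = (β+1)I_B = 4.15 mA.
V_CE = V_CC − I_C·R_C − I_E·R_E = 18 − 4.13×0.68 − 4.15×0.15 = 14.6 V.
V_CE = 14.6 V > 0.2 V confirms active-region operation.

V_CE ≈ 15 V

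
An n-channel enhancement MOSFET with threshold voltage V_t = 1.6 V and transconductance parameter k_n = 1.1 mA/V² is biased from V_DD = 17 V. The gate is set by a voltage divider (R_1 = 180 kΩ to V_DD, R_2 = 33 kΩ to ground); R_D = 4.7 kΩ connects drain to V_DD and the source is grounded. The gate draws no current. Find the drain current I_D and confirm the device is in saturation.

V_G = V_DD·R_2/(R_1+R_2) = 17×33/213 = 2.63 V. With the source grounded, V_GS = V_G = 2.63 V.
Assume saturation: I_D = (k_n/2)(V_GS − V_t)² = (1.1/2)×(2.63 − 1.6)² = 0.55×1.03² = 0.588 mA.
V_DS = V_DD − I_D·R_D = 17 − 0.588×4.7 = 14.2 V.
Saturation requires V_DS ≥ V_GS − V_t = 1.03 V; 14.2 ≥ 1.03 ✓.

I_D ≈ 0.59 mA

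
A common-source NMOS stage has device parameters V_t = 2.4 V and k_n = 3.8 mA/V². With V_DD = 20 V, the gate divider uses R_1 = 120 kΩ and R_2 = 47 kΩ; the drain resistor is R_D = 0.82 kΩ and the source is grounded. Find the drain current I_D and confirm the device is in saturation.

V_G = V_DD·R_2/(R_1+R_2) = 20×47/167 = 5.63 V. With the source grounded, V_GS = V_G = 5.63 V.
Assume saturation: I_D = (k_n/2)(V_GS − V_t)² = (3.8/2)×(5.63 − 2.4)² = 1.9×3.23² = 19.8 mA.
V_DS = V_DD − I_D·R_D = 20 − 19.8×0.82 = 3.76 V.
Saturation requires V_DS ≥ V_GS − V_t = 3.23 V; 3.76 ≥ 3.23 ✓.

I_D ≈ 20 mA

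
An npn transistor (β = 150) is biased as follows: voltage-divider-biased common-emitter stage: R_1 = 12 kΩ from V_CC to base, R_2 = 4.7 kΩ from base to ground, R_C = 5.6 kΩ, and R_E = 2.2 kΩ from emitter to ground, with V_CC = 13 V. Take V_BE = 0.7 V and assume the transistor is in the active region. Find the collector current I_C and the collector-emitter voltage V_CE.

Thevenize the base divider: V_Th = V_CC·R_2/(R_1+R_2) = 13×4.7/16.7 = 3.66 V, R_Th = R_1‖R_2 = 3.38 kΩ.
Base-emitter loop: V_Th = I_B·R_Th + V_BE + (β+1)I_B·R_E, so I_B = (3.66 − 0.7) / (3.38 + 151×2.2) = 0.00882 mA.
I_C = β·I_B = 150×0.00882 = 1.32 mA, and I_E = (β+1)I_B = 1.33 mA.
V_CE = V_CC − I_C·R_C − I_E·R_E = 13 − 1.32×5.6 − 1.33×2.2 = 2.67 V.
V_CE = 2.67 V > 0.2 V confirms active-region operation.

I_C ≈ 1.3 mA, V_CE ≈ 2.7 V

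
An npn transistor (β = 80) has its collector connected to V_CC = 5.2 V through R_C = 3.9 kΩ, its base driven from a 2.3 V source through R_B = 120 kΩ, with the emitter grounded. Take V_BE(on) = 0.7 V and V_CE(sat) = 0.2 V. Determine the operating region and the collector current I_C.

active; I_C ≈ 1.1 mA

Assume active. Base-emitter loop: I_B = (V_BB − V_BE)/R_B = (2.3 − 0.7)/120 = 0.0133 mA.
I_C = β·I_B = 80×0.0133 = 1.07 mA.
V_CE = V_CC − I_C·R_C = 5.2 − 1.07×3.9 = 1.04 V > V_CE(sat), so the active-region assumption holds.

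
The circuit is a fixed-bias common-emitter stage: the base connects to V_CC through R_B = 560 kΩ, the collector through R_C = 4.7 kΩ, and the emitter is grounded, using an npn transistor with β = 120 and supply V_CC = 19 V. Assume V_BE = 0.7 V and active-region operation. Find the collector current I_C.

Base loop: V_CC = I_B·R_B + V_BE, so I_B = (19 − 0.7)/560 kΩ = 0.0327 mA.
In the active region I_C = β·I_B = 120 × 0.0327 = 3.92 mA.
Collector loop: V_CE = V_CC − I_C·R_C = 19 − 3.92×4.7 = 0.569 V.
Since V_CE = 0.569 V > V_CE(sat) ≈ 0.2 V, the transistor is in the active region as assumed.

I_C ≈ 3.9 mA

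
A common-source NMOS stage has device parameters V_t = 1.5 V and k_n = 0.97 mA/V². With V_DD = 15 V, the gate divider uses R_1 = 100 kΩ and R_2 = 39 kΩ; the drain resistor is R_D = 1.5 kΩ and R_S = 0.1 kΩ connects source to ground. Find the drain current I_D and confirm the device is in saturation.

V_G = V_DD·R_2/(R_1+R_2) = 15×39/139 = 4.21 V.
Assume saturation: I_D = (k_n/2)(V_GS − V_t)² with V_GS = V_G − I_D·R_S = 4.21 − 0.1·I_D.
Substituting gives 0.00485·I_D² − 1.26·I_D + 3.56 = 0, with roots I_D = 2.85 or 258 mA.
The root I_D = 258 mA gives V_GS = -21.5 V ≤ V_t, so take I_D = 2.85 mA.
Then V_GS = 3.92 V and V_DS = V_DD − I_D(R_D+R_S) = 15 − 2.85×1.6 = 10.4 V.
Saturation requires V_DS ≥ V_GS − V_t = 2.42 V; 10.4 ≥ 2.42 ✓.

I_D ≈ 2.8 mA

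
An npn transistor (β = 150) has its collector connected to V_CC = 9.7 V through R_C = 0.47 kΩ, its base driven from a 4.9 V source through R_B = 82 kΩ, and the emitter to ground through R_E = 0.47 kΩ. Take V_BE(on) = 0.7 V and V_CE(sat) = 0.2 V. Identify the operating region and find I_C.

Assume active. Base-emitter loop: I_B = (V_BB − V_BE)/(R_B + (β+1)R_E) = (4.9 − 0.7)/(82 + 151×0.47) = 0.0275 mA.
I_C = β·I_B = 150×0.0275 = 4.12 mA.
V_CE = V_CC − I_C·R_C − I_E·R_E = 9.7 − 4.12×0.47 − 4.15×0.47 = 5.82 V > V_CE(sat), so the active-region assumption holds.

active; I_C ≈ 4.1 mA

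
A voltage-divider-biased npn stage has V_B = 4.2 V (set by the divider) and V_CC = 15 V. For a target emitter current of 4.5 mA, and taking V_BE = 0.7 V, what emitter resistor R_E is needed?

V_E = V_B − V_BE = 4.2 − 0.7 = 3.5 V.
R_E = V_E / I_E = 3.5 / 4.5 = 0.778 kΩ.

R_E ≈ 0.78 kΩ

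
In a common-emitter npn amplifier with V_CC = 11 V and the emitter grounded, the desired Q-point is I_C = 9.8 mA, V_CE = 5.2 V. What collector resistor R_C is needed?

R_C ≈ 0.59 kΩ

Collector loop: V_CC = I_C·R_C + V_CE.
R_C = (V_CC − V_CE)/I_C = (11 − 5.2)/9.8 = 0.592 kΩ.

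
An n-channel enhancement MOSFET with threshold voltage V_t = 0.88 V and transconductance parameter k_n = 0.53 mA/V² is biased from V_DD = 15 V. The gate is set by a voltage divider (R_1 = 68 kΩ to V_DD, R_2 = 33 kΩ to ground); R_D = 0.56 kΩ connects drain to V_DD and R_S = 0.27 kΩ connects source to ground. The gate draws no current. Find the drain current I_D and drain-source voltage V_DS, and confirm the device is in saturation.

V_G = V_DD·R_2/(R_1+R_2) = 15×33/101 = 4.9 V.
Assume saturation: I_D = (k_n/2)(V_GS − V_t)² with V_GS = V_G − I_D·R_S = 4.9 − 0.27·I_D.
Substituting gives 0.0193·I_D² − 1.58·I_D + 4.28 = 0, with roots I_D = 2.82 or 78.7 mA.
The root I_D = 78.7 mA gives V_GS = -16.4 V ≤ V_t, so take I_D = 2.82 mA.
Then V_GS = 4.14 V and V_DS = V_DD − I_D(R_D+R_S) = 15 − 2.82×0.83 = 12.7 V.
Saturation requires V_DS ≥ V_GS − V_t = 3.26 V; 12.7 ≥ 3.26 ✓.

I_D ≈ 2.8 mA, V_DS ≈ 13 V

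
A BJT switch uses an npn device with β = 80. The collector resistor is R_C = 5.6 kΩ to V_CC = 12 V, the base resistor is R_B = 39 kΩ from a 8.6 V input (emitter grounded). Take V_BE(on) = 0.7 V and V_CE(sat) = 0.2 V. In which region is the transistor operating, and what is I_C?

saturation; I_C ≈ 2.1 mA

Assume active: I_B = (8.6 − 0.7)/39 = 0.203 mA, giving I_C = β·I_B = 16.2 mA.
But then V_CE = 12 − 16.2×5.6 = -78.7 V < V_CE(sat) = 0.2 V — impossible in the active region.
So the transistor is saturated. With V_CE = 0.2 V, I_C = (V_CC − 0.2)/R_C = 11.8/5.6 = 2.11 mA.
Check: β·I_B = 16.2 mA > I_C = 2.11 mA, confirming saturation.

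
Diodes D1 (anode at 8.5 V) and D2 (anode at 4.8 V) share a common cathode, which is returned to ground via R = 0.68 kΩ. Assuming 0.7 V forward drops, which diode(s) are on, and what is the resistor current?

Only D1 conducts; I_R ≈ 11 mA

Assume both conduct. Then node N would need to be at both 8.5−0.7 = 7.8 V and 4.8−0.7 = 4.1 V, which is impossible.
Assume only D1 conducts: V_N = 8.5 − 0.7 = 7.8 V, so I_R = 7.8/0.68 = 11.5 mA.
Check D2: its anode-to-cathode voltage is 4.8 − 7.8 = -3 V < 0.7 V, so it is off. The assumption is consistent.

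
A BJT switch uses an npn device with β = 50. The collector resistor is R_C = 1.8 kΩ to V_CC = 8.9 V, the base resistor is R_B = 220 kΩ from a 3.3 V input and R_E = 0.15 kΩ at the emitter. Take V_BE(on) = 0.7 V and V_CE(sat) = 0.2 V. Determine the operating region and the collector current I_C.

active; I_C ≈ 0.57 mA

Assume active. Base-emitter loop: I_B = (V_BB − V_BE)/(R_B + (β+1)R_E) = (3.3 − 0.7)/(220 + 51×0.15) = 0.0114 mA.
I_C = β·I_B = 50×0.0114 = 0.571 mA.
V_CE = V_CC − I_C·R_C − I_E·R_E = 8.9 − 0.571×1.8 − 0.582×0.15 = 7.78 V > V_CE(sat), so the active-region assumption holds.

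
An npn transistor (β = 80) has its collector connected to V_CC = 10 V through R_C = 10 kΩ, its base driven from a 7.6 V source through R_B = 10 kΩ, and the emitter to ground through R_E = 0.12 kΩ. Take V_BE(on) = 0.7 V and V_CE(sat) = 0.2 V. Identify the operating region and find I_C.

saturation; I_C ≈ 0.96 mA

Assume active: I_B = (7.6 − 0.7)/(10 + 81×0.12) = 0.35 mA, I_C = β·I_B = 28 mA.
Then V_CE = 10 − 28×10 − 28.3×0.12 = -273 V < 0.2 V — the active assumption fails.
Re-solve with V_CE = 0.2 V. KCL at the emitter: V_E/R_E = (V_BB−0.7−V_E)/R_B + (V_CC−0.2−V_E)/R_C, giving V_E = 0.196 V.
I_C = (V_CC − 0.2 − V_E)/R_C = (9.8 − 0.196)/10 = 0.96 mA.
Check: I_B = (6.9 − 0.196)/10 = 0.67 mA, and β·I_B = 53.6 mA > I_C, confirming saturation.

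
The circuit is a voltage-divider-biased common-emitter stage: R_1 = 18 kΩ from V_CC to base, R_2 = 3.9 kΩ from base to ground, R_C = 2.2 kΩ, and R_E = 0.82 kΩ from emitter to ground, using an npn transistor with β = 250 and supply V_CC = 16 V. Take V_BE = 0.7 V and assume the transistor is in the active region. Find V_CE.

Thevenize the base divider: V_Th = V_CC·R_2/(R_1+R_2) = 16×3.9/21.9 = 2.85 V, R_Th = R_1‖R_2 = 3.21 kΩ.
Base-emitter loop: V_Th = I_B·R_Th + V_BE + (β+1)I_B·R_E, so I_B = (2.85 − 0.7) / (3.21 + 251×0.82) = 0.0103 mA.
I_C = β·I_B = 250×0.0103 = 2.57 mA, and I_E = (β+1)I_B = 2.58 mA.
V_CE = V_CC − I_C·R_C − I_E·R_E = 16 − 2.57×2.2 − 2.58×0.82 = 8.23 V.
V_CE = 8.23 V > 0.2 V confirms active-region operation.

V_CE ≈ 8.2 V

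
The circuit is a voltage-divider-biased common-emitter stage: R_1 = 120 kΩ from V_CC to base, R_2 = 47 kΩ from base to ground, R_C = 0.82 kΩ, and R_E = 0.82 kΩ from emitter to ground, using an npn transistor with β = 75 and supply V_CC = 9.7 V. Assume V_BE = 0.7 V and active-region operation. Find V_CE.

V_CE ≈ 7.1 V

Thevenize the base divider: V_Th = V_CC·R_2/(R_1+R_2) = 9.7×47/167 = 2.73 V, R_Th = R_1‖R_2 = 33.8 kΩ.
Base-emitter loop: V_Th = I_B·R_Th + V_BE + (β+1)I_B·R_E, so I_B = (2.73 − 0.7) / (33.8 + 76×0.82) = 0.0211 mA.
I_C = β·I_B = 75×0.0211 = 1.58 mA, and I_E = (β+1)I_B = 1.61 mA.
V_CE = V_CC − I_C·R_C − I_E·R_E = 9.7 − 1.58×0.82 − 1.61×0.82 = 7.08 V.
V_CE = 7.08 V > 0.2 V confirms active-region operation.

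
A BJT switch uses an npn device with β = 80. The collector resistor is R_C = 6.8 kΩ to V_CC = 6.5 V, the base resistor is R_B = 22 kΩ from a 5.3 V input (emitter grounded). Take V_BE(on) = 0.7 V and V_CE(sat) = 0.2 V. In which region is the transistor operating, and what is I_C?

saturation; I_C ≈ 0.93 mA

Assume active: I_B = (5.3 − 0.7)/22 = 0.209 mA, giving I_C = β·I_B = 16.7 mA.
But then V_CE = 6.5 − 16.7×6.8 = -107 V < V_CE(sat) = 0.2 V — impossible in the active region.
So the transistor is saturated. With V_CE = 0.2 V, I_C = (V_CC − 0.2)/R_C = 6.3/6.8 = 0.926 mA.
Check: β·I_B = 16.7 mA > I_C = 0.926 mA, confirming saturation.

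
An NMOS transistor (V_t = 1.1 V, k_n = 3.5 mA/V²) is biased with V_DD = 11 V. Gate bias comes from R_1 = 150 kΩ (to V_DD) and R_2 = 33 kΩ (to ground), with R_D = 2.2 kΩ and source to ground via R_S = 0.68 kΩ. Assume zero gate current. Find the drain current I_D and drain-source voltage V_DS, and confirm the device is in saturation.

I_D ≈ 0.51 mA, V_DS ≈ 9.5 V

V_G = V_DD·R_2/(R_1+R_2) = 11×33/183 = 1.98 V.
Assume saturation: I_D = (k_n/2)(V_GS − V_t)² with V_GS = V_G − I_D·R_S = 1.98 − 0.68·I_D.
Substituting gives 0.809·I_D² − 3.1·I_D + 1.37 = 0, with roots I_D = 0.507 or 3.33 mA.
The root I_D = 3.33 mA gives V_GS = -0.279 V ≤ V_t, so take I_D = 0.507 mA.
Then V_GS = 1.64 V and V_DS = V_DD − I_D(R_D+R_S) = 11 − 0.507×2.88 = 9.54 V.
Saturation requires V_DS ≥ V_GS − V_t = 0.539 V; 9.54 ≥ 0.539 ✓.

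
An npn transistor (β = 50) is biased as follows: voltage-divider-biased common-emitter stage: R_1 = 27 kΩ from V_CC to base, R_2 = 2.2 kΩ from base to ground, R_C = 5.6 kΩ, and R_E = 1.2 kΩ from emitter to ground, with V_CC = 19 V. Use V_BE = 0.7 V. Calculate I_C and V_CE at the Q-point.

I_C ≈ 0.58 mA, V_CE ≈ 15 V

Thevenize the base divider: V_Th = V_CC·R_2/(R_1+R_2) = 19×2.2/29.2 = 1.43 V, R_Th = R_1‖R_2 = 2.03 kΩ.
Base-emitter loop: V_Th = I_B·R_Th + V_BE + (β+1)I_B·R_E, so I_B = (1.43 − 0.7) / (2.03 + 51×1.2) = 0.0116 mA.
I_C = β·I_B = 50×0.0116 = 0.578 mA, and I_E = (β+1)I_B = 0.59 mA.
V_CE = V_CC − I_C·R_C − I_E·R_E = 19 − 0.578×5.6 − 0.59×1.2 = 15.1 V.
V_CE = 15.1 V > 0.2 V confirms active-region operation.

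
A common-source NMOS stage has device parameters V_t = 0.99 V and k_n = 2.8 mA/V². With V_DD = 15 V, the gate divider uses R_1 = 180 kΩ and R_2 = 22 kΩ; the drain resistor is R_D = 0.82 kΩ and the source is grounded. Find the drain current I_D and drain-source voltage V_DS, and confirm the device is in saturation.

I_D ≈ 0.58 mA, V_DS ≈ 15 V

V_G = V_DD·R_2/(R_1+R_2) = 15×22/202 = 1.63 V. With the source grounded, V_GS = V_G = 1.63 V.
Assume saturation: I_D = (k_n/2)(V_GS − V_t)² = (2.8/2)×(1.63 − 0.99)² = 1.4×0.644² = 0.58 mA.
V_DS = V_DD − I_D·R_D = 15 − 0.58×0.82 = 14.5 V.
Saturation requires V_DS ≥ V_GS − V_t = 0.644 V; 14.5 ≥ 0.644 ✓.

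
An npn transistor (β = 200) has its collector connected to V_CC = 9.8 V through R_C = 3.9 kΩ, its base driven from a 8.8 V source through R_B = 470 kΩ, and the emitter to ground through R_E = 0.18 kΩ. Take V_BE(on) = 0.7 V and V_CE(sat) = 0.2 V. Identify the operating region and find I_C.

saturation; I_C ≈ 2.4 mA

Assume active: I_B = (8.8 − 0.7)/(470 + 201×0.18) = 0.016 mA, I_C = β·I_B = 3.2 mA.
Then V_CE = 9.8 − 3.2×3.9 − 3.22×0.18 = -3.26 V < 0.2 V — the active assumption fails.
Re-solve with V_CE = 0.2 V. KCL at the emitter: V_E/R_E = (V_BB−0.7−V_E)/R_B + (V_CC−0.2−V_E)/R_C, giving V_E = 0.426 V.
I_C = (V_CC − 0.2 − V_E)/R_C = (9.6 − 0.426)/3.9 = 2.35 mA.
Check: I_B = (8.1 − 0.426)/470 = 0.0163 mA, and β·I_B = 3.27 mA > I_C, confirming saturation.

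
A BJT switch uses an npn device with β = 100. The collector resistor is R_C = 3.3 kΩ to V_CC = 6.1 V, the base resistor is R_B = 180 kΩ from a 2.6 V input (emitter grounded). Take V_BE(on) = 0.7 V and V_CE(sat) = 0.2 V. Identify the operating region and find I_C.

active; I_C ≈ 1.1 mA

Assume active. Base-emitter loop: I_B = (V_BB − V_BE)/R_B = (2.6 − 0.7)/180 = 0.0106 mA.
I_C = β·I_B = 100×0.0106 = 1.06 mA.
V_CE = V_CC − I_C·R_C = 6.1 − 1.06×3.3 = 2.62 V > V_CE(sat), so the active-region assumption holds.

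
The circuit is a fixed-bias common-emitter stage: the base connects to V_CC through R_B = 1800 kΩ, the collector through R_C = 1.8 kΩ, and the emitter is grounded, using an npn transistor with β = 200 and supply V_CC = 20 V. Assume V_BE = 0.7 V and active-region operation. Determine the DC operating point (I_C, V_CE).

I_C ≈ 2.1 mA, V_CE ≈ 16 V

Base loop: V_CC = I_B·R_B + V_BE, so I_B = (20 − 0.7)/1800 kΩ = 0.0107 mA.
In the active region I_C = β·I_B = 200 × 0.0107 = 2.14 mA.
Collector loop: V_CE = V_CC − I_C·R_C = 20 − 2.14×1.8 = 16.1 V.
Since V_CE = 16.1 V > V_CE(sat) ≈ 0.2 V, the transistor is in the active region as assumed.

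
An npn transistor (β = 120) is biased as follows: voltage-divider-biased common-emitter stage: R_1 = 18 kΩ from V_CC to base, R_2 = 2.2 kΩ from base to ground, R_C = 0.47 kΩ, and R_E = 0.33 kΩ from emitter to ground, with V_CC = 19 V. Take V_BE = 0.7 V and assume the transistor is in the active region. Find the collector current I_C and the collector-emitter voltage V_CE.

Thevenize the base divider: V_Th = V_CC·R_2/(R_1+R_2) = 19×2.2/20.2 = 2.07 V, R_Th = R_1‖R_2 = 1.96 kΩ.
Base-emitter loop: V_Th = I_B·R_Th + V_BE + (β+1)I_B·R_E, so I_B = (2.07 − 0.7) / (1.96 + 121×0.33) = 0.0327 mA.
I_C = β·I_B = 120×0.0327 = 3.92 mA, and I_E = (β+1)I_B = 3.96 mA.
V_CE = V_CC − I_C·R_C − I_E·R_E = 19 − 3.92×0.47 − 3.96×0.33 = 15.9 V.
V_CE = 15.9 V > 0.2 V confirms active-region operation.

I_C ≈ 3.9 mA, V_CE ≈ 16 V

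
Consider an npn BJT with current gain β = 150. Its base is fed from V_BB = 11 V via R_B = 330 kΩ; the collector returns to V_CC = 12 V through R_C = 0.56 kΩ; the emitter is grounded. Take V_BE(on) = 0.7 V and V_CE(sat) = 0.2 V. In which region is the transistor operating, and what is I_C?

Assume active. Base-emitter loop: I_B = (V_BB − V_BE)/R_B = (11 − 0.7)/330 = 0.0312 mA.
I_C = β·I_B = 150×0.0312 = 4.68 mA.
V_CE = V_CC − I_C·R_C = 12 − 4.68×0.56 = 9.38 V > V_CE(sat), so the active-region assumption holds.

active; I_C ≈ 4.7 mA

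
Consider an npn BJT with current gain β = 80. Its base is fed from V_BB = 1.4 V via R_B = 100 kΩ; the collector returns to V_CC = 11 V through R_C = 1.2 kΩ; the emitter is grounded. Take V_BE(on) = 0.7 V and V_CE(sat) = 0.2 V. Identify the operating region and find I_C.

active; I_C ≈ 0.56 mA

Assume active. Base-emitter loop: I_B = (V_BB − V_BE)/R_B = (1.4 − 0.7)/100 = 0.007 mA.
I_C = β·I_B = 80×0.007 = 0.56 mA.
V_CE = V_CC − I_C·R_C = 11 − 0.56×1.2 = 10.3 V > V_CE(sat), so the active-region assumption holds.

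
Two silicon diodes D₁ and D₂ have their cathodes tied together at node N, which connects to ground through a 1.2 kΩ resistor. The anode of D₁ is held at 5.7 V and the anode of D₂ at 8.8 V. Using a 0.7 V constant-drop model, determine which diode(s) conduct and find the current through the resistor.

Only D₂ conducts; I_R ≈ 6.8 mA

Assume both conduct. Then node N would need to be at both 5.7−0.7 = 5 V and 8.8−0.7 = 8.1 V, which is impossible.
Assume only D₂ conducts: V_N = 8.8 − 0.7 = 8.1 V, so I_R = 8.1/1.2 = 6.75 mA.
Check D₁: its anode-to-cathode voltage is 5.7 − 8.1 = -2.4 V < 0.7 V, so it is off. The assumption is consistent.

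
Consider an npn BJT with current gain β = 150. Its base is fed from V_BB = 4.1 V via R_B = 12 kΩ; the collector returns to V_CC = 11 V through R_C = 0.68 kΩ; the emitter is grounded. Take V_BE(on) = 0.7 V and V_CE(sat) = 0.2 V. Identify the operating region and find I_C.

Assume active: I_B = (4.1 − 0.7)/12 = 0.283 mA, giving I_C = β·I_B = 42.5 mA.
But then V_CE = 11 − 42.5×0.68 = -17.9 V < V_CE(sat) = 0.2 V — impossible in the active region.
So the transistor is saturated. With V_CE = 0.2 V, I_C = (V_CC − 0.2)/R_C = 10.8/0.68 = 15.9 mA.
Check: β·I_B = 42.5 mA > I_C = 15.9 mA, confirming saturation.

saturation; I_C ≈ 16 mA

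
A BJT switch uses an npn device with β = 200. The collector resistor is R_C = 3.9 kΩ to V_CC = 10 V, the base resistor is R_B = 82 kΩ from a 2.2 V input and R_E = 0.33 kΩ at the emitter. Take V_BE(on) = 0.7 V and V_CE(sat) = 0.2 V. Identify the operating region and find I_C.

active; I_C ≈ 2 mA

Assume active. Base-emitter loop: I_B = (V_BB − V_BE)/(R_B + (β+1)R_E) = (2.2 − 0.7)/(82 + 201×0.33) = 0.0101 mA.
I_C = β·I_B = 200×0.0101 = 2.02 mA.
V_CE = V_CC − I_C·R_C − I_E·R_E = 10 − 2.02×3.9 − 2.03×0.33 = 1.44 V > V_CE(sat), so the active-region assumption holds.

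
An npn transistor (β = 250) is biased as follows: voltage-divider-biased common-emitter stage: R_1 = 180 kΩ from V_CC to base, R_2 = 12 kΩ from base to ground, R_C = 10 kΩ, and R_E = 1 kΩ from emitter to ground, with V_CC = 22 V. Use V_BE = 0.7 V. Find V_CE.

V_CE ≈ 15 V

Thevenize the base divider: V_Th = V_CC·R_2/(R_1+R_2) = 22×12/192 = 1.38 V, R_Th = R_1‖R_2 = 11.2 kΩ.
Base-emitter loop: V_Th = I_B·R_Th + V_BE + (β+1)I_B·R_E, so I_B = (1.38 − 0.7) / (11.2 + 251×1) = 0.00257 mA.
I_C = β·I_B = 250×0.00257 = 0.643 mA, and I_E = (β+1)I_B = 0.646 mA.
V_CE = V_CC − I_C·R_C − I_E·R_E = 22 − 0.643×10 − 0.646×1 = 14.9 V.
V_CE = 14.9 V > 0.2 V confirms active-region operation.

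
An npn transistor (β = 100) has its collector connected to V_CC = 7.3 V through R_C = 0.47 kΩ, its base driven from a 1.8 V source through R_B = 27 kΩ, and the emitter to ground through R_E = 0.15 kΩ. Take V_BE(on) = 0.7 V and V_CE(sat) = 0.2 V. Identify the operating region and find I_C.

active; I_C ≈ 2.6 mA

Assume active. Base-emitter loop: I_B = (V_BB − V_BE)/(R_B + (β+1)R_E) = (1.8 − 0.7)/(27 + 101×0.15) = 0.0261 mA.
I_C = β·I_B = 100×0.0261 = 2.61 mA.
V_CE = V_CC − I_C·R_C − I_E·R_E = 7.3 − 2.61×0.47 − 2.64×0.15 = 5.68 V > V_CE(sat), so the active-region assumption holds.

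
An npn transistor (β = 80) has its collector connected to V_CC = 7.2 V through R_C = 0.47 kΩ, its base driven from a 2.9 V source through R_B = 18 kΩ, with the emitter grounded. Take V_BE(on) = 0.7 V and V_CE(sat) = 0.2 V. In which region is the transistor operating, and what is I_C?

Assume active. Base-emitter loop: I_B = (V_BB − V_BE)/R_B = (2.9 − 0.7)/18 = 0.122 mA.
I_C = β·I_B = 80×0.122 = 9.78 mA.
V_CE = V_CC − I_C·R_C = 7.2 − 9.78×0.47 = 2.6 V > V_CE(sat), so the active-region assumption holds.

active; I_C ≈ 9.8 mA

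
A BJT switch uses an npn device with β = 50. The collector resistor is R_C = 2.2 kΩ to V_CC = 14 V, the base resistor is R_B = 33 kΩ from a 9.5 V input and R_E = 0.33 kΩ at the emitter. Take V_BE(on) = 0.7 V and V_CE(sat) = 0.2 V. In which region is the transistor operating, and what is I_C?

Assume active: I_B = (9.5 − 0.7)/(33 + 51×0.33) = 0.177 mA, I_C = β·I_B = 8.83 mA.
Then V_CE = 14 − 8.83×2.2 − 9.01×0.33 = -8.4 V < 0.2 V — the active assumption fails.
Re-solve with V_CE = 0.2 V. KCL at the emitter: V_E/R_E = (V_BB−0.7−V_E)/R_B + (V_CC−0.2−V_E)/R_C, giving V_E = 1.86 V.
I_C = (V_CC − 0.2 − V_E)/R_C = (13.8 − 1.86)/2.2 = 5.43 mA.
Check: I_B = (8.8 − 1.86)/33 = 0.21 mA, and β·I_B = 10.5 mA > I_C, confirming saturation.

saturation; I_C ≈ 5.4 mA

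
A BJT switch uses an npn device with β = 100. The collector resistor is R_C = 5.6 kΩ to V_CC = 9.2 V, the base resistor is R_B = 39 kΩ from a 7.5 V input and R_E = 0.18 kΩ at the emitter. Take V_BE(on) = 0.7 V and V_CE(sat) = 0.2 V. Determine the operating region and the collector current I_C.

Assume active: I_B = (7.5 − 0.7)/(39 + 101×0.18) = 0.119 mA, I_C = β·I_B = 11.9 mA.
Then V_CE = 9.2 − 11.9×5.6 − 12×0.18 = -59.6 V < 0.2 V — the active assumption fails.
Re-solve with V_CE = 0.2 V. KCL at the emitter: V_E/R_E = (V_BB−0.7−V_E)/R_B + (V_CC−0.2−V_E)/R_C, giving V_E = 0.309 V.
I_C = (V_CC − 0.2 − V_E)/R_C = (9 − 0.309)/5.6 = 1.55 mA.
Check: I_B = (6.8 − 0.309)/39 = 0.166 mA, and β·I_B = 16.6 mA > I_C, confirming saturation.

saturation; I_C ≈ 1.6 mA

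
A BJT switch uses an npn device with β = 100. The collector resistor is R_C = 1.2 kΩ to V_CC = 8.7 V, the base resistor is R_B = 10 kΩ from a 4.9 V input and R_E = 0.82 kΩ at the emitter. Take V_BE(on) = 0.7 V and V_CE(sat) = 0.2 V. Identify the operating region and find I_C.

saturation; I_C ≈ 4.2 mA

Assume active: I_B = (4.9 − 0.7)/(10 + 101×0.82) = 0.0452 mA, I_C = β·I_B = 4.52 mA.
Then V_CE = 8.7 − 4.52×1.2 − 4.57×0.82 = -0.477 V < 0.2 V — the active assumption fails.
Re-solve with V_CE = 0.2 V. KCL at the emitter: V_E/R_E = (V_BB−0.7−V_E)/R_B + (V_CC−0.2−V_E)/R_C, giving V_E = 3.49 V.
I_C = (V_CC − 0.2 − V_E)/R_C = (8.5 − 3.49)/1.2 = 4.18 mA.
Check: I_B = (4.2 − 3.49)/10 = 0.0715 mA, and β·I_B = 7.15 mA > I_C, confirming saturation.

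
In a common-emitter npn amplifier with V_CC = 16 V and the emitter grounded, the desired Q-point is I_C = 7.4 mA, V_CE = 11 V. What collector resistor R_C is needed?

Collector loop: V_CC = I_C·R_C + V_CE.
R_C = (V_CC − V_CE)/I_C = (16 − 11)/7.4 = 0.676 kΩ.

R_C ≈ 0.68 kΩ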